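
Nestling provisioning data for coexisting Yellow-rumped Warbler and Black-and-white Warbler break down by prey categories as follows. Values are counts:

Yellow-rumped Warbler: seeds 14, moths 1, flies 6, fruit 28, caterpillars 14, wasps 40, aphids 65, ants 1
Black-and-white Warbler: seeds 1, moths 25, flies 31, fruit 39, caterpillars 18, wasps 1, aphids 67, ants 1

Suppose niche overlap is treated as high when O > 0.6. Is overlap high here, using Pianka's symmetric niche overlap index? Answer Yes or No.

Yes

Proportions for Yellow-rumped Warbler (n=169): 14/169=0.0828, 1/169=0.0059, 6/169=0.0355, 28/169=0.1657, 14/169=0.0828, 40/169=0.2367, 65/169=0.3846, 1/169=0.0059
Proportions for Black-and-white Warbler (n=183): 1/183=0.0055, 25/183=0.1366, 31/183=0.1694, 39/183=0.2131, 18/183=0.0984, 1/183=0.0055, 67/183=0.3661, 1/183=0.0055
Σ p₁ᵢp₂ᵢ = 0.000455 + 0.000806 + 0.006014 + 0.035311 + 0.008148 + 0.001302 + 0.140802 + 0.000032 = 0.192870
Σp_1ᵢ² = 0.0828² + 0.0059² + 0.0355² + 0.1657² + 0.0828² + 0.2367² + 0.3846² + 0.0059² = 0.006856 + 0.000035 + 0.001260 + 0.027456 + 0.006856 + 0.056027 + 0.147917 + 0.000035 = 0.246442
Σp_2ᵢ² = 0.0055² + 0.1366² + 0.1694² + 0.2131² + 0.0984² + 0.0055² + 0.3661² + 0.0055² = 0.000030 + 0.018660 + 0.028696 + 0.045412 + 0.009683 + 0.000030 + 0.134029 + 0.000030 = 0.236570
O = 0.192870 / √(0.246442 × 0.236570) = 0.192870 / 0.2414556 = 0.7988
O = 0.7988 > 0.6 → Yes.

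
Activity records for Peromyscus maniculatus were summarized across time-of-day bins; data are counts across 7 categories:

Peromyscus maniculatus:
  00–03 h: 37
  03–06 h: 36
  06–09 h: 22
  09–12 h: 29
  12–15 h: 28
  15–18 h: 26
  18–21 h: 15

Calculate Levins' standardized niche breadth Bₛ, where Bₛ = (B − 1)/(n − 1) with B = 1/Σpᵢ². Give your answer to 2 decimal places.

0.93

Proportions for Peromyscus maniculatus (n=193): 37/193=0.1917, 36/193=0.1865, 22/193=0.1140, 29/193=0.1503, 28/193=0.1451, 26/193=0.1347, 15/193=0.0777
Σpᵢ² = 0.1917² + 0.1865² + 0.1140² + 0.1503² + 0.1451² + 0.1347² + 0.0777² = 0.036749 + 0.034782 + 0.012996 + 0.022590 + 0.021054 + 0.018144 + 0.006037 = 0.152352
B = 1 / 0.152352 = 6.5637
Bₛ = (B − 1)/(n − 1) = (6.5637 − 1)/(7 − 1) = 5.5637/6 = 0.9273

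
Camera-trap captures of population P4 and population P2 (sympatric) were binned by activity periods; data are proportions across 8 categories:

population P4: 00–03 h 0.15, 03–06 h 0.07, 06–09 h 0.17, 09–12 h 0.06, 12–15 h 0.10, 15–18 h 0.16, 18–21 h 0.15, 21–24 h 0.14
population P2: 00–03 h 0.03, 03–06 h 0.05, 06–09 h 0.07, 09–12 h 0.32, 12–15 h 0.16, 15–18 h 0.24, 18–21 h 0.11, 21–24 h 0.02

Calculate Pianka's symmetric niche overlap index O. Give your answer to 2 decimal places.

0.67

Σ p₁ᵢp₂ᵢ = 0.0045 + 0.0035 + 0.0119 + 0.0192 + 0.0160 + 0.0384 + 0.0165 + 0.0028 = 0.1128
Σp_1ᵢ² = 0.15² + 0.07² + 0.17² + 0.06² + 0.10² + 0.16² + 0.15² + 0.14² = 0.0225 + 0.0049 + 0.0289 + 0.0036 + 0.0100 + 0.0256 + 0.0225 + 0.0196 = 0.1376
Σp_2ᵢ² = 0.03² + 0.05² + 0.07² + 0.32² + 0.16² + 0.24² + 0.11² + 0.02² = 0.0009 + 0.0025 + 0.0049 + 0.1024 + 0.0256 + 0.0576 + 0.0121 + 0.0004 = 0.2064
O = 0.1128 / √(0.1376 × 0.2064) = 0.1128 / 0.16852 = 0.6694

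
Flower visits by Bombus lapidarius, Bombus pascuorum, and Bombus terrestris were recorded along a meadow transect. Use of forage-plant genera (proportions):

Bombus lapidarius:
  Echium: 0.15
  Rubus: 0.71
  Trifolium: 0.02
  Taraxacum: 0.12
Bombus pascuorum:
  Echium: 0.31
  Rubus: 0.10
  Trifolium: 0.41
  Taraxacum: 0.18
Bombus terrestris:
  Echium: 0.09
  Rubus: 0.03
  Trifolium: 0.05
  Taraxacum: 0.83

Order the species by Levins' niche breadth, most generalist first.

Bombus pascuorum > Bombus lapidarius > Bombus terrestris

Σp_lapiᵢ² = 0.15² + 0.71² + 0.02² + 0.12² = 0.0225 + 0.5041 + 0.0004 + 0.0144 = 0.5414
B_lapi = 1 / 0.5414 = 1.8471
Σp_pascᵢ² = 0.31² + 0.10² + 0.41² + 0.18² = 0.0961 + 0.0100 + 0.1681 + 0.0324 = 0.3066
B_pasc = 1 / 0.3066 = 3.2616
Σp_terrᵢ² = 0.09² + 0.03² + 0.05² + 0.83² = 0.0081 + 0.0009 + 0.0025 + 0.6889 = 0.7004
B_terr = 1 / 0.7004 = 1.4278
Ranking by B (broadest → narrowest): Bombus pascuorum (3.26) > Bombus lapidarius (1.85) > Bombus terrestris (1.43)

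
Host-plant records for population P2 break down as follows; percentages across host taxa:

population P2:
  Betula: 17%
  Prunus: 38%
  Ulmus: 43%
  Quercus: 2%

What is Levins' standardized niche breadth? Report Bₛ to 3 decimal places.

Convert percentages to proportions (divide by 100).
Σpᵢ² = 0.17² + 0.38² + 0.43² + 0.02² = 0.0289 + 0.1444 + 0.1849 + 0.0004 = 0.3586
B = 1 / 0.3586 = 2.78862
Bₛ = (B − 1)/(n − 1) = (2.78862 − 1)/(4 − 1) = 1.78862/3 = 0.59621

0.596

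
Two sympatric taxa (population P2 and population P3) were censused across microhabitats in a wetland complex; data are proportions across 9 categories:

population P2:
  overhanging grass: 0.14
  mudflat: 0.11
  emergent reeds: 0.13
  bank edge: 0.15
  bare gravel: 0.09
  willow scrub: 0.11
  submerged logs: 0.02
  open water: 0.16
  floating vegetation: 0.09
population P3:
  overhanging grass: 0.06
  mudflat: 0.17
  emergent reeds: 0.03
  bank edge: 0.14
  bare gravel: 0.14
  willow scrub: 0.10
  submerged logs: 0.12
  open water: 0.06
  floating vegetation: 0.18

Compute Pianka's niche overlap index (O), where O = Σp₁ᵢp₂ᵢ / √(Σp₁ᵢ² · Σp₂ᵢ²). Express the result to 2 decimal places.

0.80

Σ p₁ᵢp₂ᵢ = 0.0084 + 0.0187 + 0.0039 + 0.0210 + 0.0126 + 0.0110 + 0.0024 + 0.0096 + 0.0162 = 0.1038
Σp_1ᵢ² = 0.14² + 0.11² + 0.13² + 0.15² + 0.09² + 0.11² + 0.02² + 0.16² + 0.09² = 0.0196 + 0.0121 + 0.0169 + 0.0225 + 0.0081 + 0.0121 + 0.0004 + 0.0256 + 0.0081 = 0.1254
Σp_2ᵢ² = 0.06² + 0.17² + 0.03² + 0.14² + 0.14² + 0.10² + 0.12² + 0.06² + 0.18² = 0.0036 + 0.0289 + 0.0009 + 0.0196 + 0.0196 + 0.0100 + 0.0144 + 0.0036 + 0.0324 = 0.1330
O = 0.1038 / √(0.1254 × 0.1330) = 0.1038 / 0.12914 = 0.8038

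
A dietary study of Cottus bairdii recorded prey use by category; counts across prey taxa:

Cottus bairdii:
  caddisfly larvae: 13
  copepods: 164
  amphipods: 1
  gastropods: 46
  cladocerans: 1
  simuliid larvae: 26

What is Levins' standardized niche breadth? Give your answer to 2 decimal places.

0.22

Proportions for Cottus bairdii (n=251): 13/251=0.0518, 164/251=0.6534, 1/251=0.0040, 46/251=0.1833, 1/251=0.0040, 26/251=0.1036
Σpᵢ² = 0.0518² + 0.6534² + 0.0040² + 0.1833² + 0.0040² + 0.1036² = 0.002683 + 0.426932 + 0.000016 + 0.033599 + 0.000016 + 0.010733 = 0.473979
B = 1 / 0.473979 = 2.1098
Bₛ = (B − 1)/(n − 1) = (2.1098 − 1)/(6 − 1) = 1.1098/5 = 0.2220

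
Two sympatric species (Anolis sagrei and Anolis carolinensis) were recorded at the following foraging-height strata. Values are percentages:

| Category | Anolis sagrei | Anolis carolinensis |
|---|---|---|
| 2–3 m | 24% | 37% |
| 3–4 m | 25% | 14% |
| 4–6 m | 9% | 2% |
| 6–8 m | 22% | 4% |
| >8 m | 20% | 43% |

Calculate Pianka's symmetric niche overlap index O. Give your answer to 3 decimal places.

Convert percentages to proportions (divide by 100).
Σ p₁ᵢp₂ᵢ = 0.0888 + 0.0350 + 0.0018 + 0.0088 + 0.0860 = 0.2204
Σp_1ᵢ² = 0.24² + 0.25² + 0.09² + 0.22² + 0.20² = 0.0576 + 0.0625 + 0.0081 + 0.0484 + 0.0400 = 0.2166
Σp_2ᵢ² = 0.37² + 0.14² + 0.02² + 0.04² + 0.43² = 0.1369 + 0.0196 + 0.0004 + 0.0016 + 0.1849 = 0.3434
O = 0.2204 / √(0.2166 × 0.3434) = 0.2204 / 0.272728 = 0.80813

0.808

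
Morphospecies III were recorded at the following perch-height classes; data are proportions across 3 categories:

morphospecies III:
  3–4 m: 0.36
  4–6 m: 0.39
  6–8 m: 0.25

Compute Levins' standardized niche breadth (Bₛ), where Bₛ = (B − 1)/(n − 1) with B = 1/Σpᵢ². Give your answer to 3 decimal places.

0.953

Σpᵢ² = 0.36² + 0.39² + 0.25² = 0.1296 + 0.1521 + 0.0625 = 0.3442
B = 1 / 0.3442 = 2.90529
Bₛ = (B − 1)/(n − 1) = (2.90529 − 1)/(3 − 1) = 1.90529/2 = 0.95265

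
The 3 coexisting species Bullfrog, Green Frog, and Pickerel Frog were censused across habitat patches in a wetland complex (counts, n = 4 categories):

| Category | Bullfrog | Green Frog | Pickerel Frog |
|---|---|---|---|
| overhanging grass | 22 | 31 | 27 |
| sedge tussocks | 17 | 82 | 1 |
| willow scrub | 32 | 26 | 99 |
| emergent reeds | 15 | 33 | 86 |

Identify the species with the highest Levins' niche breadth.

Bullfrog

Proportions for Bullfrog (n=86): 22/86=0.2558, 17/86=0.1977, 32/86=0.3721, 15/86=0.1744
Proportions for Green Frog (n=172): 31/172=0.1802, 82/172=0.4767, 26/172=0.1512, 33/172=0.1919
Proportions for Pickerel Frog (n=213): 27/213=0.1268, 1/213=0.0047, 99/213=0.4648, 86/213=0.4038
Σp_Bullᵢ² = 0.2558² + 0.1977² + 0.3721² + 0.1744² = 0.065434 + 0.039085 + 0.138458 + 0.030415 = 0.273392
B_Bull = 1 / 0.273392 = 3.6578
Σp_Greeᵢ² = 0.1802² + 0.4767² + 0.1512² + 0.1919² = 0.032472 + 0.227243 + 0.022861 + 0.036826 = 0.319402
B_Gree = 1 / 0.319402 = 3.1309
Σp_Pickᵢ² = 0.1268² + 0.0047² + 0.4648² + 0.4038² = 0.016078 + 0.000022 + 0.216039 + 0.163054 = 0.395193
B_Pick = 1 / 0.395193 = 2.5304
Highest B → broadest niche (most generalist): Bullfrog (B = 3.66).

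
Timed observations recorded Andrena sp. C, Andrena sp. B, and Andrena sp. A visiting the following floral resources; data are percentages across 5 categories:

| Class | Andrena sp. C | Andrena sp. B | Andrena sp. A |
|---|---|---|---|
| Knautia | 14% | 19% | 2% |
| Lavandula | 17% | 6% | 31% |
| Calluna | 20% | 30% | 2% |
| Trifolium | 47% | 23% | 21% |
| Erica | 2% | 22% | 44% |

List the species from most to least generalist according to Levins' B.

Andrena sp. B > Andrena sp. C > Andrena sp. A

Convert percentages to proportions (divide by 100).
Σp_Cᵢ² = 0.14² + 0.17² + 0.20² + 0.47² + 0.02² = 0.0196 + 0.0289 + 0.0400 + 0.2209 + 0.0004 = 0.3098
B_C = 1 / 0.3098 = 3.2279
Σp_Bᵢ² = 0.19² + 0.06² + 0.30² + 0.23² + 0.22² = 0.0361 + 0.0036 + 0.0900 + 0.0529 + 0.0484 = 0.2310
B_B = 1 / 0.2310 = 4.3290
Σp_Aᵢ² = 0.02² + 0.31² + 0.02² + 0.21² + 0.44² = 0.0004 + 0.0961 + 0.0004 + 0.0441 + 0.1936 = 0.3346
B_A = 1 / 0.3346 = 2.9886
Ranking by B (broadest → narrowest): Andrena sp. B (4.33) > Andrena sp. C (3.23) > Andrena sp. A (2.99)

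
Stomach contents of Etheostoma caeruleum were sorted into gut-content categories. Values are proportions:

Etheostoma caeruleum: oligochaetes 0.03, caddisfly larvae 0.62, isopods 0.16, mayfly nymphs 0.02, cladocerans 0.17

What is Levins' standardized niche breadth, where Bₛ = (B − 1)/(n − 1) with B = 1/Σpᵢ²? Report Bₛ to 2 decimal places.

Σpᵢ² = 0.03² + 0.62² + 0.16² + 0.02² + 0.17² = 0.0009 + 0.3844 + 0.0256 + 0.0004 + 0.0289 = 0.4402
B = 1 / 0.4402 = 2.2717
Bₛ = (B − 1)/(n − 1) = (2.2717 − 1)/(5 − 1) = 1.2717/4 = 0.3179

0.32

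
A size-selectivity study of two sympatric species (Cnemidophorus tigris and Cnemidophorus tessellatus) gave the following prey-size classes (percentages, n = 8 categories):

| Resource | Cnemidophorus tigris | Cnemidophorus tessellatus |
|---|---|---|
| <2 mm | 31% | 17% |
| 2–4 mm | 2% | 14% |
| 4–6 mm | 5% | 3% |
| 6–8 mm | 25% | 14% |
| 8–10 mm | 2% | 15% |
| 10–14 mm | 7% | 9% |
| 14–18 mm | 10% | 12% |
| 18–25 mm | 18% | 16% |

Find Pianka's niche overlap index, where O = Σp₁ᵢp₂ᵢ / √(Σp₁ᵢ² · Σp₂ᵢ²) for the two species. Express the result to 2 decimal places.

0.83

Convert percentages to proportions (divide by 100).
Σ p₁ᵢp₂ᵢ = 0.0527 + 0.0028 + 0.0015 + 0.0350 + 0.0030 + 0.0063 + 0.0120 + 0.0288 = 0.1421
Σp_1ᵢ² = 0.31² + 0.02² + 0.05² + 0.25² + 0.02² + 0.07² + 0.10² + 0.18² = 0.0961 + 0.0004 + 0.0025 + 0.0625 + 0.0004 + 0.0049 + 0.0100 + 0.0324 = 0.2092
Σp_2ᵢ² = 0.17² + 0.14² + 0.03² + 0.14² + 0.15² + 0.09² + 0.12² + 0.16² = 0.0289 + 0.0196 + 0.0009 + 0.0196 + 0.0225 + 0.0081 + 0.0144 + 0.0256 = 0.1396
O = 0.1421 / √(0.2092 × 0.1396) = 0.1421 / 0.17089 = 0.8315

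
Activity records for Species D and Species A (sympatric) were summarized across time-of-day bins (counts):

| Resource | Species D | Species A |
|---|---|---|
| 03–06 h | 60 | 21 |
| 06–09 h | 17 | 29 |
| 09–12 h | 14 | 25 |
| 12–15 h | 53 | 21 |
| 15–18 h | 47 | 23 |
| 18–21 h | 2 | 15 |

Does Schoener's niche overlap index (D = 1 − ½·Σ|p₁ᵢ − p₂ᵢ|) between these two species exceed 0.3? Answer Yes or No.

Proportions for Species D (n=193): 60/193=0.3109, 17/193=0.0881, 14/193=0.0725, 53/193=0.2746, 47/193=0.2435, 2/193=0.0104
Proportions for Species A (n=134): 21/134=0.1567, 29/134=0.2164, 25/134=0.1866, 21/134=0.1567, 23/134=0.1716, 15/134=0.1119
Σ|p₁ᵢ − p₂ᵢ| = 0.1542 + 0.1283 + 0.1141 + 0.1179 + 0.0719 + 0.1015 = 0.6879
D = 1 − ½ × 0.6879 = 1 − 0.34395 = 0.65605
D = 0.65605 > 0.3 → Yes.

Yes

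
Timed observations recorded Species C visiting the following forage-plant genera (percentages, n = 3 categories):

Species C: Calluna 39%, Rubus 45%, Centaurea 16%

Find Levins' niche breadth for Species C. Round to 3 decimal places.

2.630

Convert percentages to proportions (divide by 100).
Σpᵢ² = 0.39² + 0.45² + 0.16² = 0.1521 + 0.2025 + 0.0256 = 0.3802
B = 1 / 0.3802 = 2.63019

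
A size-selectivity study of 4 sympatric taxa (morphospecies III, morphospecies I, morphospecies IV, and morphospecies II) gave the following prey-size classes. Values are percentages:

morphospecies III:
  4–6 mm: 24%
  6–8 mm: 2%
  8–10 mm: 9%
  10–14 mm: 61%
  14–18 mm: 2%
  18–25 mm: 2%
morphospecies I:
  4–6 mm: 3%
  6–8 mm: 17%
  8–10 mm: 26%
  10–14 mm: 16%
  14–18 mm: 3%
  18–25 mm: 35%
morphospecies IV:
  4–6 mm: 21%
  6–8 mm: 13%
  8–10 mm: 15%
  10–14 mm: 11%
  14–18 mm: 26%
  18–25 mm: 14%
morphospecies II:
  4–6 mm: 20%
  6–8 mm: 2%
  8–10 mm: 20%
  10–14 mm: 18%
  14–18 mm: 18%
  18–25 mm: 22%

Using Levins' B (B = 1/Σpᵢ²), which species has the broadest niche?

morphospecies IV

Convert percentages to proportions (divide by 100).
Σp_IIIᵢ² = 0.24² + 0.02² + 0.09² + 0.61² + 0.02² + 0.02² = 0.0576 + 0.0004 + 0.0081 + 0.3721 + 0.0004 + 0.0004 = 0.4390
B_III = 1 / 0.4390 = 2.2779
Σp_Iᵢ² = 0.03² + 0.17² + 0.26² + 0.16² + 0.03² + 0.35² = 0.0009 + 0.0289 + 0.0676 + 0.0256 + 0.0009 + 0.1225 = 0.2464
B_I = 1 / 0.2464 = 4.0584
Σp_IVᵢ² = 0.21² + 0.13² + 0.15² + 0.11² + 0.26² + 0.14² = 0.0441 + 0.0169 + 0.0225 + 0.0121 + 0.0676 + 0.0196 = 0.1828
B_IV = 1 / 0.1828 = 5.4705
Σp_IIᵢ² = 0.20² + 0.02² + 0.20² + 0.18² + 0.18² + 0.22² = 0.0400 + 0.0004 + 0.0400 + 0.0324 + 0.0324 + 0.0484 = 0.1936
B_II = 1 / 0.1936 = 5.1653
Highest B → broadest niche (most generalist): morphospecies IV (B = 5.47).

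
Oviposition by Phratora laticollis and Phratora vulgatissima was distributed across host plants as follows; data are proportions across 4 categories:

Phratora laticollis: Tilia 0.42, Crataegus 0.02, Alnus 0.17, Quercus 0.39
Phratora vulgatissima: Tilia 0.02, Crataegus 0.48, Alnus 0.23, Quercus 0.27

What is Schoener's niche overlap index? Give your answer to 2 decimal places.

0.48

Σ|p₁ᵢ − p₂ᵢ| = 0.40 + 0.46 + 0.06 + 0.12 = 1.04
D = 1 − ½ × 1.04 = 1 − 0.520 = 0.4800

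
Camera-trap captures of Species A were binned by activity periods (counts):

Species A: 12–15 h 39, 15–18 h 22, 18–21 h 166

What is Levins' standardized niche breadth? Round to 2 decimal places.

0.37

Proportions for Species A (n=227): 39/227=0.1718, 22/227=0.0969, 166/227=0.7313
Σpᵢ² = 0.1718² + 0.0969² + 0.7313² = 0.029515 + 0.009390 + 0.534800 = 0.573705
B = 1 / 0.573705 = 1.7431
Bₛ = (B − 1)/(n − 1) = (1.7431 − 1)/(3 − 1) = 0.7431/2 = 0.3716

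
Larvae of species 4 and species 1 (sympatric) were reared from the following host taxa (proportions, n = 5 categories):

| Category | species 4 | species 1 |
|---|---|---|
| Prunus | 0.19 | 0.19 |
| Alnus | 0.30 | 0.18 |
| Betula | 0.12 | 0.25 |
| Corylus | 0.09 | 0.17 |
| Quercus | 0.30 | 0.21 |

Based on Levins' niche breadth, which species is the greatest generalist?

species 1

Σp_4ᵢ² = 0.19² + 0.30² + 0.12² + 0.09² + 0.30² = 0.0361 + 0.0900 + 0.0144 + 0.0081 + 0.0900 = 0.2386
B_4 = 1 / 0.2386 = 4.1911
Σp_1ᵢ² = 0.19² + 0.18² + 0.25² + 0.17² + 0.21² = 0.0361 + 0.0324 + 0.0625 + 0.0289 + 0.0441 = 0.2040
B_1 = 1 / 0.2040 = 4.9020
Highest B → broadest niche (most generalist): species 1 (B = 4.90).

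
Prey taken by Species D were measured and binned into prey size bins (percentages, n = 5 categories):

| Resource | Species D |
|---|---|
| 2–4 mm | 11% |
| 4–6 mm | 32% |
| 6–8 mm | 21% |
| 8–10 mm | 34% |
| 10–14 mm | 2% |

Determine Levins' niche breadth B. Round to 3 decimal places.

3.642

Convert percentages to proportions (divide by 100).
Σpᵢ² = 0.11² + 0.32² + 0.21² + 0.34² + 0.02² = 0.0121 + 0.1024 + 0.0441 + 0.1156 + 0.0004 = 0.2746
B = 1 / 0.2746 = 3.64166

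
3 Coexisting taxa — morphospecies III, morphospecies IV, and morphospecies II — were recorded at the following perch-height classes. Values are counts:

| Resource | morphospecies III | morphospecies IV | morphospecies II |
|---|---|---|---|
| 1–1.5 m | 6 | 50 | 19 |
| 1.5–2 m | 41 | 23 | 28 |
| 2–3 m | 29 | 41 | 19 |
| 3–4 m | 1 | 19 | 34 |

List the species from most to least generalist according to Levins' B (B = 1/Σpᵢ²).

Proportions for morphospecies III (n=77): 6/77=0.0779, 41/77=0.5325, 29/77=0.3766, 1/77=0.0130
Proportions for morphospecies IV (n=133): 50/133=0.3759, 23/133=0.1729, 41/133=0.3083, 19/133=0.1429
Proportions for morphospecies II (n=100): 19/100=0.1900, 28/100=0.2800, 19/100=0.1900, 34/100=0.3400
Σp_IIIᵢ² = 0.0779² + 0.5325² + 0.3766² + 0.0130² = 0.006068 + 0.283556 + 0.141828 + 0.000169 = 0.431621
B_III = 1 / 0.431621 = 2.3168
Σp_IVᵢ² = 0.3759² + 0.1729² + 0.3083² + 0.1429² = 0.141301 + 0.029894 + 0.095049 + 0.020420 = 0.286664
B_IV = 1 / 0.286664 = 3.4884
Σp_IIᵢ² = 0.1900² + 0.2800² + 0.1900² + 0.3400² = 0.036100 + 0.078400 + 0.036100 + 0.115600 = 0.266200
B_II = 1 / 0.266200 = 3.7566
Ranking by B (broadest → narrowest): morphospecies II (3.76) > morphospecies IV (3.49) > morphospecies III (2.32)

morphospecies II > morphospecies IV > morphospecies III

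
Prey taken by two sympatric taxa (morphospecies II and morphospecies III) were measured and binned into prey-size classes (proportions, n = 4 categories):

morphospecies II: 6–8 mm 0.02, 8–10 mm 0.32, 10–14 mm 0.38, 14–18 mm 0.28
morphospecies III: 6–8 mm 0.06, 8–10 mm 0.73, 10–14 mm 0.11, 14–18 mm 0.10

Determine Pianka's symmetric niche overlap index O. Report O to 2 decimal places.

0.71

Σ p₁ᵢp₂ᵢ = 0.0012 + 0.2336 + 0.0418 + 0.0280 = 0.3046
Σp_1ᵢ² = 0.02² + 0.32² + 0.38² + 0.28² = 0.0004 + 0.1024 + 0.1444 + 0.0784 = 0.3256
Σp_2ᵢ² = 0.06² + 0.73² + 0.11² + 0.10² = 0.0036 + 0.5329 + 0.0121 + 0.0100 = 0.5586
O = 0.3046 / √(0.3256 × 0.5586) = 0.3046 / 0.42647 = 0.7142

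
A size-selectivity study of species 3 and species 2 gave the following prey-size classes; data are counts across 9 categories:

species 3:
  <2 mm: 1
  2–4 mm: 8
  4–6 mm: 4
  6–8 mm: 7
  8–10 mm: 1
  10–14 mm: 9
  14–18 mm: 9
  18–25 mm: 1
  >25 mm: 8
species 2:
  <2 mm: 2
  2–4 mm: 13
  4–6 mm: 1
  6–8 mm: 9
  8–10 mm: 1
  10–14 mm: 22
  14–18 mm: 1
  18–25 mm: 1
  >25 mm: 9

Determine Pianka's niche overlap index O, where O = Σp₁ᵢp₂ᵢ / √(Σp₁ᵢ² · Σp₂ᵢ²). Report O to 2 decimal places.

0.84

Proportions for species 3 (n=48): 1/48=0.0208, 8/48=0.1667, 4/48=0.0833, 7/48=0.1458, 1/48=0.0208, 9/48=0.1875, 9/48=0.1875, 1/48=0.0208, 8/48=0.1667
Proportions for species 2 (n=59): 2/59=0.0339, 13/59=0.2203, 1/59=0.0169, 9/59=0.1525, 1/59=0.0169, 22/59=0.3729, 1/59=0.0169, 1/59=0.0169, 9/59=0.1525
Σ p₁ᵢp₂ᵢ = 0.000705 + 0.036724 + 0.001408 + 0.022235 + 0.000352 + 0.069919 + 0.003169 + 0.000352 + 0.025422 = 0.160286
Σp_1ᵢ² = 0.0208² + 0.1667² + 0.0833² + 0.1458² + 0.0208² + 0.1875² + 0.1875² + 0.0208² + 0.1667² = 0.000433 + 0.027789 + 0.006939 + 0.021258 + 0.000433 + 0.035156 + 0.035156 + 0.000433 + 0.027789 = 0.155386
Σp_2ᵢ² = 0.0339² + 0.2203² + 0.0169² + 0.1525² + 0.0169² + 0.3729² + 0.0169² + 0.0169² + 0.1525² = 0.001149 + 0.048532 + 0.000286 + 0.023256 + 0.000286 + 0.139054 + 0.000286 + 0.000286 + 0.023256 = 0.236391
O = 0.160286 / √(0.155386 × 0.236391) = 0.160286 / 0.1916556 = 0.8363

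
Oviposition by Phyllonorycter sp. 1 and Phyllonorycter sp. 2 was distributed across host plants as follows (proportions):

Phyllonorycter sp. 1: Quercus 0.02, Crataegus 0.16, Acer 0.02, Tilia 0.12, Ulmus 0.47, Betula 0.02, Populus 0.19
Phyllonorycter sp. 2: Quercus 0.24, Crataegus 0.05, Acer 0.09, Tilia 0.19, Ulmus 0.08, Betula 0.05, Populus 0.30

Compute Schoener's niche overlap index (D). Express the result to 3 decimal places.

Σ|p₁ᵢ − p₂ᵢ| = 0.22 + 0.11 + 0.07 + 0.07 + 0.39 + 0.03 + 0.11 = 1.00
D = 1 − ½ × 1.00 = 1 − 0.500 = 0.50000

0.500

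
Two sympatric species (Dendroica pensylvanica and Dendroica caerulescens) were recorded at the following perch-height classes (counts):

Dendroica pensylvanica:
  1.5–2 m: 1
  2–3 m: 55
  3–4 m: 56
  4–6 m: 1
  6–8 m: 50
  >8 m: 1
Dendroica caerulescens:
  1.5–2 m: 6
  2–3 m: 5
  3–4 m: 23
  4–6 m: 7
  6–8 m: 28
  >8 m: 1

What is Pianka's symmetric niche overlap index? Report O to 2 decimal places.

0.85

Proportions for Dendroica pensylvanica (n=164): 1/164=0.0061, 55/164=0.3354, 56/164=0.3415, 1/164=0.0061, 50/164=0.3049, 1/164=0.0061
Proportions for Dendroica caerulescens (n=70): 6/70=0.0857, 5/70=0.0714, 23/70=0.3286, 7/70=0.1000, 28/70=0.4000, 1/70=0.0143
Σ p₁ᵢp₂ᵢ = 0.000523 + 0.023948 + 0.112217 + 0.000610 + 0.121960 + 0.000087 = 0.259345
Σp_1ᵢ² = 0.0061² + 0.3354² + 0.3415² + 0.0061² + 0.3049² + 0.0061² = 0.000037 + 0.112493 + 0.116622 + 0.000037 + 0.092964 + 0.000037 = 0.322190
Σp_2ᵢ² = 0.0857² + 0.0714² + 0.3286² + 0.1000² + 0.4000² + 0.0143² = 0.007344 + 0.005098 + 0.107978 + 0.010000 + 0.160000 + 0.000204 = 0.290624
O = 0.259345 / √(0.322190 × 0.290624) = 0.259345 / 0.3060002 = 0.8475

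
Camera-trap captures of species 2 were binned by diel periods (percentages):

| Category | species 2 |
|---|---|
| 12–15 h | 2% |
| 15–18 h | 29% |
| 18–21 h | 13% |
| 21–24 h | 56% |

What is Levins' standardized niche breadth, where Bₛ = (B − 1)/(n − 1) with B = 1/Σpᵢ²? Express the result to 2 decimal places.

Convert percentages to proportions (divide by 100).
Σpᵢ² = 0.02² + 0.29² + 0.13² + 0.56² = 0.0004 + 0.0841 + 0.0169 + 0.3136 = 0.4150
B = 1 / 0.4150 = 2.4096
Bₛ = (B − 1)/(n − 1) = (2.4096 − 1)/(4 − 1) = 1.4096/3 = 0.4699

0.47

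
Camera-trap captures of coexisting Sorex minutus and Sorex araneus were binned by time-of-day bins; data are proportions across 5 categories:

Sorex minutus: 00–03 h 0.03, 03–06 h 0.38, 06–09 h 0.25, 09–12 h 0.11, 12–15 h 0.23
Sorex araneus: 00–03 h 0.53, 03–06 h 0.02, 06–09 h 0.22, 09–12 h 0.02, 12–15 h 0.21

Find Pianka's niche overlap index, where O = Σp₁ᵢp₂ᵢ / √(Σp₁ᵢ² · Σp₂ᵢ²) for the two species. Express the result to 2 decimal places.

0.40

Σ p₁ᵢp₂ᵢ = 0.0159 + 0.0076 + 0.0550 + 0.0022 + 0.0483 = 0.1290
Σp_1ᵢ² = 0.03² + 0.38² + 0.25² + 0.11² + 0.23² = 0.0009 + 0.1444 + 0.0625 + 0.0121 + 0.0529 = 0.2728
Σp_2ᵢ² = 0.53² + 0.02² + 0.22² + 0.02² + 0.21² = 0.2809 + 0.0004 + 0.0484 + 0.0004 + 0.0441 = 0.3742
O = 0.1290 / √(0.2728 × 0.3742) = 0.1290 / 0.31950 = 0.4038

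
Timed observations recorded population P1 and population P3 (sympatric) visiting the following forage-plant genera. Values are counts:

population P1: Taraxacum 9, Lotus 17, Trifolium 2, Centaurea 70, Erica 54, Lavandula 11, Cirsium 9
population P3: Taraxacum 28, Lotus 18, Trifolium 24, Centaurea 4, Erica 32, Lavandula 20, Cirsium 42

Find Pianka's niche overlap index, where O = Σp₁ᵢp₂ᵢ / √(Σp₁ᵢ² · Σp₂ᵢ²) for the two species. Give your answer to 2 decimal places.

0.50

Proportions for population P1 (n=172): 9/172=0.0523, 17/172=0.0988, 2/172=0.0116, 70/172=0.4070, 54/172=0.3140, 11/172=0.0640, 9/172=0.0523
Proportions for population P3 (n=168): 28/168=0.1667, 18/168=0.1071, 24/168=0.1429, 4/168=0.0238, 32/168=0.1905, 20/168=0.1190, 42/168=0.2500
Σ p₁ᵢp₂ᵢ = 0.008718 + 0.010581 + 0.001658 + 0.009687 + 0.059817 + 0.007616 + 0.013075 = 0.111152
Σp_1ᵢ² = 0.0523² + 0.0988² + 0.0116² + 0.4070² + 0.3140² + 0.0640² + 0.0523² = 0.002735 + 0.009761 + 0.000135 + 0.165649 + 0.098596 + 0.004096 + 0.002735 = 0.283707
Σp_2ᵢ² = 0.1667² + 0.1071² + 0.1429² + 0.0238² + 0.1905² + 0.1190² + 0.2500² = 0.027789 + 0.011470 + 0.020420 + 0.000566 + 0.036290 + 0.014161 + 0.062500 = 0.173196
O = 0.111152 / √(0.283707 × 0.173196) = 0.111152 / 0.2216685 = 0.5014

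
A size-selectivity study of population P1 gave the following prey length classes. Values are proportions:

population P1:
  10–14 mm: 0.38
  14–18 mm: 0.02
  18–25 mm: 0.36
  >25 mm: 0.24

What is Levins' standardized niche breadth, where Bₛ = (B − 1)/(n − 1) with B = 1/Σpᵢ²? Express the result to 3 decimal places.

Σpᵢ² = 0.38² + 0.02² + 0.36² + 0.24² = 0.1444 + 0.0004 + 0.1296 + 0.0576 = 0.3320
B = 1 / 0.3320 = 3.01205
Bₛ = (B − 1)/(n − 1) = (3.01205 − 1)/(4 − 1) = 2.01205/3 = 0.67068

0.671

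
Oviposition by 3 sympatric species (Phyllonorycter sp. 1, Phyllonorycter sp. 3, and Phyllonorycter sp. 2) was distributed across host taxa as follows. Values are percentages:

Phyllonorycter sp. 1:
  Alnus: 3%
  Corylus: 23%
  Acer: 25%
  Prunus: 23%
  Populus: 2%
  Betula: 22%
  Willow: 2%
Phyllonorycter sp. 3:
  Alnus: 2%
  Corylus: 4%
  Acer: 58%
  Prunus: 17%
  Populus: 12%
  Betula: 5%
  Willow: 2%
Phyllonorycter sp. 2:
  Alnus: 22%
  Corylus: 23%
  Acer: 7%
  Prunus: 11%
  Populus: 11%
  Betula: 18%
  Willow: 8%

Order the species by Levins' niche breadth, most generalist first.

Convert percentages to proportions (divide by 100).
Σp_1ᵢ² = 0.03² + 0.23² + 0.25² + 0.23² + 0.02² + 0.22² + 0.02² = 0.0009 + 0.0529 + 0.0625 + 0.0529 + 0.0004 + 0.0484 + 0.0004 = 0.2184
B_1 = 1 / 0.2184 = 4.5788
Σp_3ᵢ² = 0.02² + 0.04² + 0.58² + 0.17² + 0.12² + 0.05² + 0.02² = 0.0004 + 0.0016 + 0.3364 + 0.0289 + 0.0144 + 0.0025 + 0.0004 = 0.3846
B_3 = 1 / 0.3846 = 2.6001
Σp_2ᵢ² = 0.22² + 0.23² + 0.07² + 0.11² + 0.11² + 0.18² + 0.08² = 0.0484 + 0.0529 + 0.0049 + 0.0121 + 0.0121 + 0.0324 + 0.0064 = 0.1692
B_2 = 1 / 0.1692 = 5.9102
Ranking by B (broadest → narrowest): Phyllonorycter sp. 2 (5.91) > Phyllonorycter sp. 1 (4.58) > Phyllonorycter sp. 3 (2.60)

Phyllonorycter sp. 2 > Phyllonorycter sp. 1 > Phyllonorycter sp. 3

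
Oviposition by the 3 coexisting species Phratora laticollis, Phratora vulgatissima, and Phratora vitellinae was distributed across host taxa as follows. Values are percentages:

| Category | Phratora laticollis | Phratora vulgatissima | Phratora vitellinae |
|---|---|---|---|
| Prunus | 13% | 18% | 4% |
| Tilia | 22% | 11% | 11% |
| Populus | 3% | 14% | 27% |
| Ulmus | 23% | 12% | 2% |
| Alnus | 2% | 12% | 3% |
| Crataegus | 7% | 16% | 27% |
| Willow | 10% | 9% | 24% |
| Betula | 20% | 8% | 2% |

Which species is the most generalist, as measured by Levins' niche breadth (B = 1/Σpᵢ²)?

Phratora vulgatissima

Convert percentages to proportions (divide by 100).
Σp_latiᵢ² = 0.13² + 0.22² + 0.03² + 0.23² + 0.02² + 0.07² + 0.10² + 0.20² = 0.0169 + 0.0484 + 0.0009 + 0.0529 + 0.0004 + 0.0049 + 0.0100 + 0.0400 = 0.1744
B_lati = 1 / 0.1744 = 5.7339
Σp_vulgᵢ² = 0.18² + 0.11² + 0.14² + 0.12² + 0.12² + 0.16² + 0.09² + 0.08² = 0.0324 + 0.0121 + 0.0196 + 0.0144 + 0.0144 + 0.0256 + 0.0081 + 0.0064 = 0.1330
B_vulg = 1 / 0.1330 = 7.5188
Σp_viteᵢ² = 0.04² + 0.11² + 0.27² + 0.02² + 0.03² + 0.27² + 0.24² + 0.02² = 0.0016 + 0.0121 + 0.0729 + 0.0004 + 0.0009 + 0.0729 + 0.0576 + 0.0004 = 0.2188
B_vite = 1 / 0.2188 = 4.5704
Highest B → broadest niche (most generalist): Phratora vulgatissima (B = 7.52).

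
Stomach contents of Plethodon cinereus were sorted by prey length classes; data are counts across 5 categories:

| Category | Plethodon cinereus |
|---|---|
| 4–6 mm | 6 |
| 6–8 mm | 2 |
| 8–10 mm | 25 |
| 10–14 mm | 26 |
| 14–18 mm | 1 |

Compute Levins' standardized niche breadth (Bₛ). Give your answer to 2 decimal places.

0.42

Proportions for Plethodon cinereus (n=60): 6/60=0.1000, 2/60=0.0333, 25/60=0.4167, 26/60=0.4333, 1/60=0.0167
Σpᵢ² = 0.1000² + 0.0333² + 0.4167² + 0.4333² + 0.0167² = 0.010000 + 0.001109 + 0.173639 + 0.187749 + 0.000279 = 0.372776
B = 1 / 0.372776 = 2.6826
Bₛ = (B − 1)/(n − 1) = (2.6826 − 1)/(5 − 1) = 1.6826/4 = 0.4207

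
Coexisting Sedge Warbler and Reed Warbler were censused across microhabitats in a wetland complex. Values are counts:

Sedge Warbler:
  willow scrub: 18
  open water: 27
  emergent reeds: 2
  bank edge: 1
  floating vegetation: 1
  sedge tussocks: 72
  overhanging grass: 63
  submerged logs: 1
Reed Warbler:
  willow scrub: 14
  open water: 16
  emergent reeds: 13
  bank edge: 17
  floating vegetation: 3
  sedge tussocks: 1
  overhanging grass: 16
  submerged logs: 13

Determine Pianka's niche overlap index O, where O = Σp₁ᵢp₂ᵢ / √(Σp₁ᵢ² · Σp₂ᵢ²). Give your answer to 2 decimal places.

Proportions for Sedge Warbler (n=185): 18/185=0.0973, 27/185=0.1459, 2/185=0.0108, 1/185=0.0054, 1/185=0.0054, 72/185=0.3892, 63/185=0.3405, 1/185=0.0054
Proportions for Reed Warbler (n=93): 14/93=0.1505, 16/93=0.1720, 13/93=0.1398, 17/93=0.1828, 3/93=0.0323, 1/93=0.0108, 16/93=0.1720, 13/93=0.1398
Σ p₁ᵢp₂ᵢ = 0.014644 + 0.025095 + 0.001510 + 0.000987 + 0.000174 + 0.004203 + 0.058566 + 0.000755 = 0.105934
Σp_1ᵢ² = 0.0973² + 0.1459² + 0.0108² + 0.0054² + 0.0054² + 0.3892² + 0.3405² + 0.0054² = 0.009467 + 0.021287 + 0.000117 + 0.000029 + 0.000029 + 0.151477 + 0.115940 + 0.000029 = 0.298375
Σp_2ᵢ² = 0.1505² + 0.1720² + 0.1398² + 0.1828² + 0.0323² + 0.0108² + 0.1720² + 0.1398² = 0.022650 + 0.029584 + 0.019544 + 0.033416 + 0.001043 + 0.000117 + 0.029584 + 0.019544 = 0.155482
O = 0.105934 / √(0.298375 × 0.155482) = 0.105934 / 0.2153879 = 0.4918

0.49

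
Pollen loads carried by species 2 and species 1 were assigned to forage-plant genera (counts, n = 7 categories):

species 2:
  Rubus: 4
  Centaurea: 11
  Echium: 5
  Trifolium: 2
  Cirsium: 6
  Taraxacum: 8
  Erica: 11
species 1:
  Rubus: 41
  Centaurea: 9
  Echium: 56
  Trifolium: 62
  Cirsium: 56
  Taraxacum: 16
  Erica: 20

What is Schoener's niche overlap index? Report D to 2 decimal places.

Proportions for species 2 (n=47): 4/47=0.0851, 11/47=0.2340, 5/47=0.1064, 2/47=0.0426, 6/47=0.1277, 8/47=0.1702, 11/47=0.2340
Proportions for species 1 (n=260): 41/260=0.1577, 9/260=0.0346, 56/260=0.2154, 62/260=0.2385, 56/260=0.2154, 16/260=0.0615, 20/260=0.0769
Σ|p₁ᵢ − p₂ᵢ| = 0.0726 + 0.1994 + 0.1090 + 0.1959 + 0.0877 + 0.1087 + 0.1571 = 0.9304
D = 1 − ½ × 0.9304 = 1 − 0.46520 = 0.53480

0.53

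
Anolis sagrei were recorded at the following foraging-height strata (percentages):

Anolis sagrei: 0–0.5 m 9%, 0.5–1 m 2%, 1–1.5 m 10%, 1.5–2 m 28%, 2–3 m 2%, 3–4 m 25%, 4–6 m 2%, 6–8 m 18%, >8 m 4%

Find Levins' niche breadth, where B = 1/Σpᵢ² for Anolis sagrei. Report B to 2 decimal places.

5.15

Convert percentages to proportions (divide by 100).
Σpᵢ² = 0.09² + 0.02² + 0.10² + 0.28² + 0.02² + 0.25² + 0.02² + 0.18² + 0.04² = 0.0081 + 0.0004 + 0.0100 + 0.0784 + 0.0004 + 0.0625 + 0.0004 + 0.0324 + 0.0016 = 0.1942
B = 1 / 0.1942 = 5.1493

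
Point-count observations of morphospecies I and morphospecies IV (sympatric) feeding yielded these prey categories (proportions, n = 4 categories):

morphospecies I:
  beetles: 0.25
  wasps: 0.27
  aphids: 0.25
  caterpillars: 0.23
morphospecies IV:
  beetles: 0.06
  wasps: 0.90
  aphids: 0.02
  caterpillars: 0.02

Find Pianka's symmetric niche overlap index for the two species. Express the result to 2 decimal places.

0.59

Σ p₁ᵢp₂ᵢ = 0.0150 + 0.2430 + 0.0050 + 0.0046 = 0.2676
Σp_1ᵢ² = 0.25² + 0.27² + 0.25² + 0.23² = 0.0625 + 0.0729 + 0.0625 + 0.0529 = 0.2508
Σp_2ᵢ² = 0.06² + 0.90² + 0.02² + 0.02² = 0.0036 + 0.8100 + 0.0004 + 0.0004 = 0.8144
O = 0.2676 / √(0.2508 × 0.8144) = 0.2676 / 0.45194 = 0.5921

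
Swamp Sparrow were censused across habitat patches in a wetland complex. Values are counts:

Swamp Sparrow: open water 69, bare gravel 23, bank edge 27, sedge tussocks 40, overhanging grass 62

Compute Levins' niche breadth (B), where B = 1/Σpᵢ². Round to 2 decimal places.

4.26

Proportions for Swamp Sparrow (n=221): 69/221=0.3122, 23/221=0.1041, 27/221=0.1222, 40/221=0.1810, 62/221=0.2805
Σpᵢ² = 0.3122² + 0.1041² + 0.1222² + 0.1810² + 0.2805² = 0.097469 + 0.010837 + 0.014933 + 0.032761 + 0.078680 = 0.234680
B = 1 / 0.234680 = 4.2611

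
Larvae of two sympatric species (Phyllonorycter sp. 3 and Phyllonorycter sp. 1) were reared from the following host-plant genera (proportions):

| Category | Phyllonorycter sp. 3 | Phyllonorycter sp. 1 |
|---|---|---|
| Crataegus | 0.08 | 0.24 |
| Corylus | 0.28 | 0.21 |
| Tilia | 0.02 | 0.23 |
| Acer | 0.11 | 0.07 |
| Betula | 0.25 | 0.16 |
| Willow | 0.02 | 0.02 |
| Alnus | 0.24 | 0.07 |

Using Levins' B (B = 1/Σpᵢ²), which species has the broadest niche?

Σp_3ᵢ² = 0.08² + 0.28² + 0.02² + 0.11² + 0.25² + 0.02² + 0.24² = 0.0064 + 0.0784 + 0.0004 + 0.0121 + 0.0625 + 0.0004 + 0.0576 = 0.2178
B_3 = 1 / 0.2178 = 4.5914
Σp_1ᵢ² = 0.24² + 0.21² + 0.23² + 0.07² + 0.16² + 0.02² + 0.07² = 0.0576 + 0.0441 + 0.0529 + 0.0049 + 0.0256 + 0.0004 + 0.0049 = 0.1904
B_1 = 1 / 0.1904 = 5.2521
Highest B → broadest niche (most generalist): Phyllonorycter sp. 1 (B = 5.25).

Phyllonorycter sp. 1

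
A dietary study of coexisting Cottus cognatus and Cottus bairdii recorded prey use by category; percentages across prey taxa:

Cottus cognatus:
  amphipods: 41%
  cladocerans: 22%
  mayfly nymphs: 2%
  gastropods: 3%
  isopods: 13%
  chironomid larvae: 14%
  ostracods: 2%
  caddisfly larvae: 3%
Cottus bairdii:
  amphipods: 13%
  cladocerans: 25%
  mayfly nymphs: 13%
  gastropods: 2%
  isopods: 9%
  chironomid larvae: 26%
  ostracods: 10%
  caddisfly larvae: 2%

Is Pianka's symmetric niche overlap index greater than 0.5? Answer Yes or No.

Convert percentages to proportions (divide by 100).
Σ p₁ᵢp₂ᵢ = 0.0533 + 0.0550 + 0.0026 + 0.0006 + 0.0117 + 0.0364 + 0.0020 + 0.0006 = 0.1622
Σp_1ᵢ² = 0.41² + 0.22² + 0.02² + 0.03² + 0.13² + 0.14² + 0.02² + 0.03² = 0.1681 + 0.0484 + 0.0004 + 0.0009 + 0.0169 + 0.0196 + 0.0004 + 0.0009 = 0.2556
Σp_2ᵢ² = 0.13² + 0.25² + 0.13² + 0.02² + 0.09² + 0.26² + 0.10² + 0.02² = 0.0169 + 0.0625 + 0.0169 + 0.0004 + 0.0081 + 0.0676 + 0.0100 + 0.0004 = 0.1828
O = 0.1622 / √(0.2556 × 0.1828) = 0.1622 / 0.21616 = 0.7504
O = 0.7504 > 0.5 → Yes.

Yes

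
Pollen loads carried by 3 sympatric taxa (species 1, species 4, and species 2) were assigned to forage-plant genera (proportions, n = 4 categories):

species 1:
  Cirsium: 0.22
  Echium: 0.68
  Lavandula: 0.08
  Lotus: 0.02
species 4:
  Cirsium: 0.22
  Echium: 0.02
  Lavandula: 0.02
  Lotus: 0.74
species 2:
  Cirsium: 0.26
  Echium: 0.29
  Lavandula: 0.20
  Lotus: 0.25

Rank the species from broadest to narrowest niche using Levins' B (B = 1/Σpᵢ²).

Σp_1ᵢ² = 0.22² + 0.68² + 0.08² + 0.02² = 0.0484 + 0.4624 + 0.0064 + 0.0004 = 0.5176
B_1 = 1 / 0.5176 = 1.9320
Σp_4ᵢ² = 0.22² + 0.02² + 0.02² + 0.74² = 0.0484 + 0.0004 + 0.0004 + 0.5476 = 0.5968
B_4 = 1 / 0.5968 = 1.6756
Σp_2ᵢ² = 0.26² + 0.29² + 0.20² + 0.25² = 0.0676 + 0.0841 + 0.0400 + 0.0625 = 0.2542
B_2 = 1 / 0.2542 = 3.9339
Ranking by B (broadest → narrowest): species 2 (3.93) > species 1 (1.93) > species 4 (1.68)

species 2 > species 1 > species 4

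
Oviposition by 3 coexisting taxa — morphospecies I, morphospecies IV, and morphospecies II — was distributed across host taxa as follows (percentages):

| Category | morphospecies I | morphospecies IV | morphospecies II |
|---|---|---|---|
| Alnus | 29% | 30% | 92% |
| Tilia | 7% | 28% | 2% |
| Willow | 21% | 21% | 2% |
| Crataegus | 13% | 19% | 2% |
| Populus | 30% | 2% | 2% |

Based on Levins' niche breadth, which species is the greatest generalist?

morphospecies I

Convert percentages to proportions (divide by 100).
Σp_Iᵢ² = 0.29² + 0.07² + 0.21² + 0.13² + 0.30² = 0.0841 + 0.0049 + 0.0441 + 0.0169 + 0.0900 = 0.2400
B_I = 1 / 0.2400 = 4.1667
Σp_IVᵢ² = 0.30² + 0.28² + 0.21² + 0.19² + 0.02² = 0.0900 + 0.0784 + 0.0441 + 0.0361 + 0.0004 = 0.2490
B_IV = 1 / 0.2490 = 4.0161
Σp_IIᵢ² = 0.92² + 0.02² + 0.02² + 0.02² + 0.02² = 0.8464 + 0.0004 + 0.0004 + 0.0004 + 0.0004 = 0.8480
B_II = 1 / 0.8480 = 1.1792
Highest B → broadest niche (most generalist): morphospecies I (B = 4.17).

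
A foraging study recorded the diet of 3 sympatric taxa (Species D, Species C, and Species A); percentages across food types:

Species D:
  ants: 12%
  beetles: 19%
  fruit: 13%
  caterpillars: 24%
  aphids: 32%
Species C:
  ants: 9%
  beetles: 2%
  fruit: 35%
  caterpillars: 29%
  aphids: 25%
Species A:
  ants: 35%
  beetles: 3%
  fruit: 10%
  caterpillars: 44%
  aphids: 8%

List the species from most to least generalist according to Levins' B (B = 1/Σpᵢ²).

Species D > Species C > Species A

Convert percentages to proportions (divide by 100).
Σp_Dᵢ² = 0.12² + 0.19² + 0.13² + 0.24² + 0.32² = 0.0144 + 0.0361 + 0.0169 + 0.0576 + 0.1024 = 0.2274
B_D = 1 / 0.2274 = 4.3975
Σp_Cᵢ² = 0.09² + 0.02² + 0.35² + 0.29² + 0.25² = 0.0081 + 0.0004 + 0.1225 + 0.0841 + 0.0625 = 0.2776
B_C = 1 / 0.2776 = 3.6023
Σp_Aᵢ² = 0.35² + 0.03² + 0.10² + 0.44² + 0.08² = 0.1225 + 0.0009 + 0.0100 + 0.1936 + 0.0064 = 0.3334
B_A = 1 / 0.3334 = 2.9994
Ranking by B (broadest → narrowest): Species D (4.40) > Species C (3.60) > Species A (3.00)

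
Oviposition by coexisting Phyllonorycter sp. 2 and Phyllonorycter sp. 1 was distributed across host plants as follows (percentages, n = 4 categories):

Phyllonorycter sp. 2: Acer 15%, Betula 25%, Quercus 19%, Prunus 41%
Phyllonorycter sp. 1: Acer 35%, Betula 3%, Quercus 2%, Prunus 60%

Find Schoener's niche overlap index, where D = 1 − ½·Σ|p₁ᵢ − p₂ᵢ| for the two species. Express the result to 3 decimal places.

Convert percentages to proportions (divide by 100).
Σ|p₁ᵢ − p₂ᵢ| = 0.20 + 0.22 + 0.17 + 0.19 = 0.78
D = 1 − ½ × 0.78 = 1 − 0.390 = 0.61000

0.610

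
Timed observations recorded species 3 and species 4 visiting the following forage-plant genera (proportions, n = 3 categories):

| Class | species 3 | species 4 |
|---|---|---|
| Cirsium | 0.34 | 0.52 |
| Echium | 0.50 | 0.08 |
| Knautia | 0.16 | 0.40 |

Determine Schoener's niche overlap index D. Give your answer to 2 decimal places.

Σ|p₁ᵢ − p₂ᵢ| = 0.18 + 0.42 + 0.24 = 0.84
D = 1 − ½ × 0.84 = 1 − 0.420 = 0.5800

0.58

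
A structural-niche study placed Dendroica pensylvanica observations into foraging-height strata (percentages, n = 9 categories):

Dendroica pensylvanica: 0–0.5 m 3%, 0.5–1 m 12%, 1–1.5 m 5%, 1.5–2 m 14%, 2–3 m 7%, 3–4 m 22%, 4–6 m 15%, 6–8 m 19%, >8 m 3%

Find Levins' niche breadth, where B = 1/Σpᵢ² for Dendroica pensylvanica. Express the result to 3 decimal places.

Convert percentages to proportions (divide by 100).
Σpᵢ² = 0.03² + 0.12² + 0.05² + 0.14² + 0.07² + 0.22² + 0.15² + 0.19² + 0.03² = 0.0009 + 0.0144 + 0.0025 + 0.0196 + 0.0049 + 0.0484 + 0.0225 + 0.0361 + 0.0009 = 0.1502
B = 1 / 0.1502 = 6.65779

6.658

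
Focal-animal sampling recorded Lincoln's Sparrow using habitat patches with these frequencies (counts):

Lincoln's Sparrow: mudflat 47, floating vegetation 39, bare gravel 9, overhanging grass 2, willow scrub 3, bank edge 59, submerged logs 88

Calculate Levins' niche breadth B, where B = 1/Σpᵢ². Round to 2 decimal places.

Proportions for Lincoln's Sparrow (n=247): 47/247=0.1903, 39/247=0.1579, 9/247=0.0364, 2/247=0.0081, 3/247=0.0121, 59/247=0.2389, 88/247=0.3563
Σpᵢ² = 0.1903² + 0.1579² + 0.0364² + 0.0081² + 0.0121² + 0.2389² + 0.3563² = 0.036214 + 0.024932 + 0.001325 + 0.000066 + 0.000146 + 0.057073 + 0.126950 = 0.246706
B = 1 / 0.246706 = 4.0534

4.05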